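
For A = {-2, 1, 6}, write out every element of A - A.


A - A = {a - a' : a, a' ∈ A}.
Compute a - a' for each ordered pair (a, a'):
a = -2: -2--2=0, -2-1=-3, -2-6=-8
a = 1: 1--2=3, 1-1=0, 1-6=-5
a = 6: 6--2=8, 6-1=5, 6-6=0
Collecting distinct values (and noting 0 appears from a-a):
A - A = {-8, -5, -3, 0, 3, 5, 8}
|A - A| = 7

A - A = {-8, -5, -3, 0, 3, 5, 8}


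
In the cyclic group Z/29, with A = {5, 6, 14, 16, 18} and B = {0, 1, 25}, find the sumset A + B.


Work in Z/29Z: reduce every sum a + b modulo 29.
Enumerate all 15 pairs:
a = 5: 5+0=5, 5+1=6, 5+25=1
a = 6: 6+0=6, 6+1=7, 6+25=2
a = 14: 14+0=14, 14+1=15, 14+25=10
a = 16: 16+0=16, 16+1=17, 16+25=12
a = 18: 18+0=18, 18+1=19, 18+25=14
Distinct residues collected: {1, 2, 5, 6, 7, 10, 12, 14, 15, 16, 17, 18, 19}
|A + B| = 13 (out of 29 total residues).

A + B = {1, 2, 5, 6, 7, 10, 12, 14, 15, 16, 17, 18, 19}


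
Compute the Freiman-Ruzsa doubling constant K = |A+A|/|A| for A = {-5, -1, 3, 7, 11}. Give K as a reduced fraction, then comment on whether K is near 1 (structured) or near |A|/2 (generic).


|A| = 5.
Compute A + A by enumerating all 25 pairs.
A + A = {-10, -6, -2, 2, 6, 10, 14, 18, 22}, so |A + A| = 9.
K = |A + A| / |A| = 9/5 (already in lowest terms) ≈ 1.8000.
Reference: AP of size 5 gives K = 9/5 ≈ 1.8000; a fully generic set of size 5 gives K ≈ 3.0000.

|A| = 5, |A + A| = 9, K = 9/5.


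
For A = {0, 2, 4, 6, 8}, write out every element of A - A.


A - A = {a - a' : a, a' ∈ A}.
Compute a - a' for each ordered pair (a, a'):
a = 0: 0-0=0, 0-2=-2, 0-4=-4, 0-6=-6, 0-8=-8
a = 2: 2-0=2, 2-2=0, 2-4=-2, 2-6=-4, 2-8=-6
a = 4: 4-0=4, 4-2=2, 4-4=0, 4-6=-2, 4-8=-4
a = 6: 6-0=6, 6-2=4, 6-4=2, 6-6=0, 6-8=-2
a = 8: 8-0=8, 8-2=6, 8-4=4, 8-6=2, 8-8=0
Collecting distinct values (and noting 0 appears from a-a):
A - A = {-8, -6, -4, -2, 0, 2, 4, 6, 8}
|A - A| = 9

A - A = {-8, -6, -4, -2, 0, 2, 4, 6, 8}


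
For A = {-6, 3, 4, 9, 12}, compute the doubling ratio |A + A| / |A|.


|A| = 5.
Compute A + A by enumerating all 25 pairs.
A + A = {-12, -3, -2, 3, 6, 7, 8, 12, 13, 15, 16, 18, 21, 24}, so |A + A| = 14.
K = |A + A| / |A| = 14/5 (already in lowest terms) ≈ 2.8000.
Reference: AP of size 5 gives K = 9/5 ≈ 1.8000; a fully generic set of size 5 gives K ≈ 3.0000.

|A| = 5, |A + A| = 14, K = 14/5.


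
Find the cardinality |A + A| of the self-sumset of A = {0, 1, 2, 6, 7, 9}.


A + A = {a + a' : a, a' ∈ A}; |A| = 6.
General bounds: 2|A| - 1 ≤ |A + A| ≤ |A|(|A|+1)/2, i.e. 11 ≤ |A + A| ≤ 21.
Lower bound 2|A|-1 is attained iff A is an arithmetic progression.
Enumerate sums a + a' for a ≤ a' (symmetric, so this suffices):
a = 0: 0+0=0, 0+1=1, 0+2=2, 0+6=6, 0+7=7, 0+9=9
a = 1: 1+1=2, 1+2=3, 1+6=7, 1+7=8, 1+9=10
a = 2: 2+2=4, 2+6=8, 2+7=9, 2+9=11
a = 6: 6+6=12, 6+7=13, 6+9=15
a = 7: 7+7=14, 7+9=16
a = 9: 9+9=18
Distinct sums: {0, 1, 2, 3, 4, 6, 7, 8, 9, 10, 11, 12, 13, 14, 15, 16, 18}
|A + A| = 17

|A + A| = 17


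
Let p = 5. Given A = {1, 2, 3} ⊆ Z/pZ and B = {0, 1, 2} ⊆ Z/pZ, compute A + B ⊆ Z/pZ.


Work in Z/5Z: reduce every sum a + b modulo 5.
Enumerate all 9 pairs:
a = 1: 1+0=1, 1+1=2, 1+2=3
a = 2: 2+0=2, 2+1=3, 2+2=4
a = 3: 3+0=3, 3+1=4, 3+2=0
Distinct residues collected: {0, 1, 2, 3, 4}
|A + B| = 5 (out of 5 total residues).

A + B = {0, 1, 2, 3, 4}


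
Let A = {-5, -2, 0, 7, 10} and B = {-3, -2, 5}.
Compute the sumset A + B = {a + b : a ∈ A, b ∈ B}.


A + B = {a + b : a ∈ A, b ∈ B}.
Enumerate all |A|·|B| = 5·3 = 15 pairs (a, b) and collect distinct sums.
a = -5: -5+-3=-8, -5+-2=-7, -5+5=0
a = -2: -2+-3=-5, -2+-2=-4, -2+5=3
a = 0: 0+-3=-3, 0+-2=-2, 0+5=5
a = 7: 7+-3=4, 7+-2=5, 7+5=12
a = 10: 10+-3=7, 10+-2=8, 10+5=15
Collecting distinct sums: A + B = {-8, -7, -5, -4, -3, -2, 0, 3, 4, 5, 7, 8, 12, 15}
|A + B| = 14

A + B = {-8, -7, -5, -4, -3, -2, 0, 3, 4, 5, 7, 8, 12, 15}


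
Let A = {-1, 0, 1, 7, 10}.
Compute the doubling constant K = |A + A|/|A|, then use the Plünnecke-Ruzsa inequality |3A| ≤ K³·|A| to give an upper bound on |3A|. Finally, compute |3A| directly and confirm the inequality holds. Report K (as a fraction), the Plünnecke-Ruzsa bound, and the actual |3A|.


|A| = 5.
Step 1: Compute A + A by enumerating all 25 pairs.
A + A = {-2, -1, 0, 1, 2, 6, 7, 8, 9, 10, 11, 14, 17, 20}, so |A + A| = 14.
Step 2: Doubling constant K = |A + A|/|A| = 14/5 = 14/5 ≈ 2.8000.
Step 3: Plünnecke-Ruzsa gives |3A| ≤ K³·|A| = (2.8000)³ · 5 ≈ 109.7600.
Step 4: Compute 3A = A + A + A directly by enumerating all triples (a,b,c) ∈ A³; |3A| = 27.
Step 5: Check 27 ≤ 109.7600? Yes ✓.

K = 14/5, Plünnecke-Ruzsa bound K³|A| ≈ 109.7600, |3A| = 27, inequality holds.


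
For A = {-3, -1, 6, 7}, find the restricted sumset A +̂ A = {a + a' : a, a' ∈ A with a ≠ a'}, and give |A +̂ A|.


Restricted sumset: A +̂ A = {a + a' : a ∈ A, a' ∈ A, a ≠ a'}.
Equivalently, take A + A and drop any sum 2a that is achievable ONLY as a + a for a ∈ A (i.e. sums representable only with equal summands).
Enumerate pairs (a, a') with a < a' (symmetric, so each unordered pair gives one sum; this covers all a ≠ a'):
  -3 + -1 = -4
  -3 + 6 = 3
  -3 + 7 = 4
  -1 + 6 = 5
  -1 + 7 = 6
  6 + 7 = 13
Collected distinct sums: {-4, 3, 4, 5, 6, 13}
|A +̂ A| = 6
(Reference bound: |A +̂ A| ≥ 2|A| - 3 for |A| ≥ 2, with |A| = 4 giving ≥ 5.)

|A +̂ A| = 6


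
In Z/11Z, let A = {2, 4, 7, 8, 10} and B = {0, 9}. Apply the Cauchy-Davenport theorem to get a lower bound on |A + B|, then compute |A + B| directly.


Cauchy-Davenport: |A + B| ≥ min(p, |A| + |B| - 1) for A, B nonempty in Z/pZ.
|A| = 5, |B| = 2, p = 11.
CD lower bound = min(11, 5 + 2 - 1) = min(11, 6) = 6.
Compute A + B mod 11 directly:
a = 2: 2+0=2, 2+9=0
a = 4: 4+0=4, 4+9=2
a = 7: 7+0=7, 7+9=5
a = 8: 8+0=8, 8+9=6
a = 10: 10+0=10, 10+9=8
A + B = {0, 2, 4, 5, 6, 7, 8, 10}, so |A + B| = 8.
Verify: 8 ≥ 6? Yes ✓.

CD lower bound = 6, actual |A + B| = 8.


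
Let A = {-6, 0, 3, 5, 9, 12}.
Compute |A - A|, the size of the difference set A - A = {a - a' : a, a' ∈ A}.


A - A = {a - a' : a, a' ∈ A}; |A| = 6.
Bounds: 2|A|-1 ≤ |A - A| ≤ |A|² - |A| + 1, i.e. 11 ≤ |A - A| ≤ 31.
Note: 0 ∈ A - A always (from a - a). The set is symmetric: if d ∈ A - A then -d ∈ A - A.
Enumerate nonzero differences d = a - a' with a > a' (then include -d):
Positive differences: {2, 3, 4, 5, 6, 7, 9, 11, 12, 15, 18}
Full difference set: {0} ∪ (positive diffs) ∪ (negative diffs).
|A - A| = 1 + 2·11 = 23 (matches direct enumeration: 23).

|A - A| = 23


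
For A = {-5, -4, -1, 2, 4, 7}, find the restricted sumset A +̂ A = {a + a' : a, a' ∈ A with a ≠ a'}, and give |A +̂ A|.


Restricted sumset: A +̂ A = {a + a' : a ∈ A, a' ∈ A, a ≠ a'}.
Equivalently, take A + A and drop any sum 2a that is achievable ONLY as a + a for a ∈ A (i.e. sums representable only with equal summands).
Enumerate pairs (a, a') with a < a' (symmetric, so each unordered pair gives one sum; this covers all a ≠ a'):
  -5 + -4 = -9
  -5 + -1 = -6
  -5 + 2 = -3
  -5 + 4 = -1
  -5 + 7 = 2
  -4 + -1 = -5
  -4 + 2 = -2
  -4 + 4 = 0
  -4 + 7 = 3
  -1 + 2 = 1
  -1 + 4 = 3
  -1 + 7 = 6
  2 + 4 = 6
  2 + 7 = 9
  4 + 7 = 11
Collected distinct sums: {-9, -6, -5, -3, -2, -1, 0, 1, 2, 3, 6, 9, 11}
|A +̂ A| = 13
(Reference bound: |A +̂ A| ≥ 2|A| - 3 for |A| ≥ 2, with |A| = 6 giving ≥ 9.)

|A +̂ A| = 13


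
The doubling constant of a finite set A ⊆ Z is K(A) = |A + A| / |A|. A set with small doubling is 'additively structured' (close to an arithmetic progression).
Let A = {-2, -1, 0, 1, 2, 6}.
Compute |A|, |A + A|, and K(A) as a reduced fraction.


|A| = 6.
Compute A + A by enumerating all 36 pairs.
A + A = {-4, -3, -2, -1, 0, 1, 2, 3, 4, 5, 6, 7, 8, 12}, so |A + A| = 14.
K = |A + A| / |A| = 14/6 = 7/3 ≈ 2.3333.
Reference: AP of size 6 gives K = 11/6 ≈ 1.8333; a fully generic set of size 6 gives K ≈ 3.5000.

|A| = 6, |A + A| = 14, K = 14/6 = 7/3.


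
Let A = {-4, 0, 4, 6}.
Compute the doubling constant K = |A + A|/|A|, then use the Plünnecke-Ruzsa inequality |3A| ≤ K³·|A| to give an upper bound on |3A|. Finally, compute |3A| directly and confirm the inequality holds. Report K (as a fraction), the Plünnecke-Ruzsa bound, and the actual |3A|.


|A| = 4.
Step 1: Compute A + A by enumerating all 16 pairs.
A + A = {-8, -4, 0, 2, 4, 6, 8, 10, 12}, so |A + A| = 9.
Step 2: Doubling constant K = |A + A|/|A| = 9/4 = 9/4 ≈ 2.2500.
Step 3: Plünnecke-Ruzsa gives |3A| ≤ K³·|A| = (2.2500)³ · 4 ≈ 45.5625.
Step 4: Compute 3A = A + A + A directly by enumerating all triples (a,b,c) ∈ A³; |3A| = 14.
Step 5: Check 14 ≤ 45.5625? Yes ✓.

K = 9/4, Plünnecke-Ruzsa bound K³|A| ≈ 45.5625, |3A| = 14, inequality holds.


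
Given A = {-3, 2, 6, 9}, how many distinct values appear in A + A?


A + A = {a + a' : a, a' ∈ A}; |A| = 4.
General bounds: 2|A| - 1 ≤ |A + A| ≤ |A|(|A|+1)/2, i.e. 7 ≤ |A + A| ≤ 10.
Lower bound 2|A|-1 is attained iff A is an arithmetic progression.
Enumerate sums a + a' for a ≤ a' (symmetric, so this suffices):
a = -3: -3+-3=-6, -3+2=-1, -3+6=3, -3+9=6
a = 2: 2+2=4, 2+6=8, 2+9=11
a = 6: 6+6=12, 6+9=15
a = 9: 9+9=18
Distinct sums: {-6, -1, 3, 4, 6, 8, 11, 12, 15, 18}
|A + A| = 10

|A + A| = 10


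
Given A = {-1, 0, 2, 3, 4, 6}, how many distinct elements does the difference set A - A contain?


A - A = {a - a' : a, a' ∈ A}; |A| = 6.
Bounds: 2|A|-1 ≤ |A - A| ≤ |A|² - |A| + 1, i.e. 11 ≤ |A - A| ≤ 31.
Note: 0 ∈ A - A always (from a - a). The set is symmetric: if d ∈ A - A then -d ∈ A - A.
Enumerate nonzero differences d = a - a' with a > a' (then include -d):
Positive differences: {1, 2, 3, 4, 5, 6, 7}
Full difference set: {0} ∪ (positive diffs) ∪ (negative diffs).
|A - A| = 1 + 2·7 = 15 (matches direct enumeration: 15).

|A - A| = 15


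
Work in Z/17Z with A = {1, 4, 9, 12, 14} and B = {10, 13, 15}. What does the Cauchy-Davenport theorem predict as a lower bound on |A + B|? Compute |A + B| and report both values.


Cauchy-Davenport: |A + B| ≥ min(p, |A| + |B| - 1) for A, B nonempty in Z/pZ.
|A| = 5, |B| = 3, p = 17.
CD lower bound = min(17, 5 + 3 - 1) = min(17, 7) = 7.
Compute A + B mod 17 directly:
a = 1: 1+10=11, 1+13=14, 1+15=16
a = 4: 4+10=14, 4+13=0, 4+15=2
a = 9: 9+10=2, 9+13=5, 9+15=7
a = 12: 12+10=5, 12+13=8, 12+15=10
a = 14: 14+10=7, 14+13=10, 14+15=12
A + B = {0, 2, 5, 7, 8, 10, 11, 12, 14, 16}, so |A + B| = 10.
Verify: 10 ≥ 7? Yes ✓.

CD lower bound = 7, actual |A + B| = 10.


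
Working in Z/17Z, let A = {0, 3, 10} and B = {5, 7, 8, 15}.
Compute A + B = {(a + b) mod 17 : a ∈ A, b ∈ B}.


Work in Z/17Z: reduce every sum a + b modulo 17.
Enumerate all 12 pairs:
a = 0: 0+5=5, 0+7=7, 0+8=8, 0+15=15
a = 3: 3+5=8, 3+7=10, 3+8=11, 3+15=1
a = 10: 10+5=15, 10+7=0, 10+8=1, 10+15=8
Distinct residues collected: {0, 1, 5, 7, 8, 10, 11, 15}
|A + B| = 8 (out of 17 total residues).

A + B = {0, 1, 5, 7, 8, 10, 11, 15}


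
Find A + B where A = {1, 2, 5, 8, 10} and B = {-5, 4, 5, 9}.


A + B = {a + b : a ∈ A, b ∈ B}.
Enumerate all |A|·|B| = 5·4 = 20 pairs (a, b) and collect distinct sums.
a = 1: 1+-5=-4, 1+4=5, 1+5=6, 1+9=10
a = 2: 2+-5=-3, 2+4=6, 2+5=7, 2+9=11
a = 5: 5+-5=0, 5+4=9, 5+5=10, 5+9=14
a = 8: 8+-5=3, 8+4=12, 8+5=13, 8+9=17
a = 10: 10+-5=5, 10+4=14, 10+5=15, 10+9=19
Collecting distinct sums: A + B = {-4, -3, 0, 3, 5, 6, 7, 9, 10, 11, 12, 13, 14, 15, 17, 19}
|A + B| = 16

A + B = {-4, -3, 0, 3, 5, 6, 7, 9, 10, 11, 12, 13, 14, 15, 17, 19}


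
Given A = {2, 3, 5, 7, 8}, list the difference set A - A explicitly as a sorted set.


A - A = {a - a' : a, a' ∈ A}.
Compute a - a' for each ordered pair (a, a'):
a = 2: 2-2=0, 2-3=-1, 2-5=-3, 2-7=-5, 2-8=-6
a = 3: 3-2=1, 3-3=0, 3-5=-2, 3-7=-4, 3-8=-5
a = 5: 5-2=3, 5-3=2, 5-5=0, 5-7=-2, 5-8=-3
a = 7: 7-2=5, 7-3=4, 7-5=2, 7-7=0, 7-8=-1
a = 8: 8-2=6, 8-3=5, 8-5=3, 8-7=1, 8-8=0
Collecting distinct values (and noting 0 appears from a-a):
A - A = {-6, -5, -4, -3, -2, -1, 0, 1, 2, 3, 4, 5, 6}
|A - A| = 13

A - A = {-6, -5, -4, -3, -2, -1, 0, 1, 2, 3, 4, 5, 6}


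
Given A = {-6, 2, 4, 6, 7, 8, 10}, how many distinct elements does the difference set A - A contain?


A - A = {a - a' : a, a' ∈ A}; |A| = 7.
Bounds: 2|A|-1 ≤ |A - A| ≤ |A|² - |A| + 1, i.e. 13 ≤ |A - A| ≤ 43.
Note: 0 ∈ A - A always (from a - a). The set is symmetric: if d ∈ A - A then -d ∈ A - A.
Enumerate nonzero differences d = a - a' with a > a' (then include -d):
Positive differences: {1, 2, 3, 4, 5, 6, 8, 10, 12, 13, 14, 16}
Full difference set: {0} ∪ (positive diffs) ∪ (negative diffs).
|A - A| = 1 + 2·12 = 25 (matches direct enumeration: 25).

|A - A| = 25


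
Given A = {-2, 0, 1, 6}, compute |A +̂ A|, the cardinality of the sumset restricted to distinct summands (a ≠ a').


Restricted sumset: A +̂ A = {a + a' : a ∈ A, a' ∈ A, a ≠ a'}.
Equivalently, take A + A and drop any sum 2a that is achievable ONLY as a + a for a ∈ A (i.e. sums representable only with equal summands).
Enumerate pairs (a, a') with a < a' (symmetric, so each unordered pair gives one sum; this covers all a ≠ a'):
  -2 + 0 = -2
  -2 + 1 = -1
  -2 + 6 = 4
  0 + 1 = 1
  0 + 6 = 6
  1 + 6 = 7
Collected distinct sums: {-2, -1, 1, 4, 6, 7}
|A +̂ A| = 6
(Reference bound: |A +̂ A| ≥ 2|A| - 3 for |A| ≥ 2, with |A| = 4 giving ≥ 5.)

|A +̂ A| = 6


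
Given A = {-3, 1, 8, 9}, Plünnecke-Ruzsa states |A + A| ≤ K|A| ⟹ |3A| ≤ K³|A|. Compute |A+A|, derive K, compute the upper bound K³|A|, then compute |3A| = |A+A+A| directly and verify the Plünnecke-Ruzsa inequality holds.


|A| = 4.
Step 1: Compute A + A by enumerating all 16 pairs.
A + A = {-6, -2, 2, 5, 6, 9, 10, 16, 17, 18}, so |A + A| = 10.
Step 2: Doubling constant K = |A + A|/|A| = 10/4 = 10/4 ≈ 2.5000.
Step 3: Plünnecke-Ruzsa gives |3A| ≤ K³·|A| = (2.5000)³ · 4 ≈ 62.5000.
Step 4: Compute 3A = A + A + A directly by enumerating all triples (a,b,c) ∈ A³; |3A| = 19.
Step 5: Check 19 ≤ 62.5000? Yes ✓.

K = 10/4, Plünnecke-Ruzsa bound K³|A| ≈ 62.5000, |3A| = 19, inequality holds.


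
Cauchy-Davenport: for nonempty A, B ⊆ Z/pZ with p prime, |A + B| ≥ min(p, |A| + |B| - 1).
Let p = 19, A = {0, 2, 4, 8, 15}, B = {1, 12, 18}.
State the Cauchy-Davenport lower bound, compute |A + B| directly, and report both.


Cauchy-Davenport: |A + B| ≥ min(p, |A| + |B| - 1) for A, B nonempty in Z/pZ.
|A| = 5, |B| = 3, p = 19.
CD lower bound = min(19, 5 + 3 - 1) = min(19, 7) = 7.
Compute A + B mod 19 directly:
a = 0: 0+1=1, 0+12=12, 0+18=18
a = 2: 2+1=3, 2+12=14, 2+18=1
a = 4: 4+1=5, 4+12=16, 4+18=3
a = 8: 8+1=9, 8+12=1, 8+18=7
a = 15: 15+1=16, 15+12=8, 15+18=14
A + B = {1, 3, 5, 7, 8, 9, 12, 14, 16, 18}, so |A + B| = 10.
Verify: 10 ≥ 7? Yes ✓.

CD lower bound = 7, actual |A + B| = 10.


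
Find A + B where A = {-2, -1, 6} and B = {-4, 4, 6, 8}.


A + B = {a + b : a ∈ A, b ∈ B}.
Enumerate all |A|·|B| = 3·4 = 12 pairs (a, b) and collect distinct sums.
a = -2: -2+-4=-6, -2+4=2, -2+6=4, -2+8=6
a = -1: -1+-4=-5, -1+4=3, -1+6=5, -1+8=7
a = 6: 6+-4=2, 6+4=10, 6+6=12, 6+8=14
Collecting distinct sums: A + B = {-6, -5, 2, 3, 4, 5, 6, 7, 10, 12, 14}
|A + B| = 11

A + B = {-6, -5, 2, 3, 4, 5, 6, 7, 10, 12, 14}


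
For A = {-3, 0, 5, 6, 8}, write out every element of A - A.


A - A = {a - a' : a, a' ∈ A}.
Compute a - a' for each ordered pair (a, a'):
a = -3: -3--3=0, -3-0=-3, -3-5=-8, -3-6=-9, -3-8=-11
a = 0: 0--3=3, 0-0=0, 0-5=-5, 0-6=-6, 0-8=-8
a = 5: 5--3=8, 5-0=5, 5-5=0, 5-6=-1, 5-8=-3
a = 6: 6--3=9, 6-0=6, 6-5=1, 6-6=0, 6-8=-2
a = 8: 8--3=11, 8-0=8, 8-5=3, 8-6=2, 8-8=0
Collecting distinct values (and noting 0 appears from a-a):
A - A = {-11, -9, -8, -6, -5, -3, -2, -1, 0, 1, 2, 3, 5, 6, 8, 9, 11}
|A - A| = 17

A - A = {-11, -9, -8, -6, -5, -3, -2, -1, 0, 1, 2, 3, 5, 6, 8, 9, 11}


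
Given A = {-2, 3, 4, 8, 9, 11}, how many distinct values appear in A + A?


A + A = {a + a' : a, a' ∈ A}; |A| = 6.
General bounds: 2|A| - 1 ≤ |A + A| ≤ |A|(|A|+1)/2, i.e. 11 ≤ |A + A| ≤ 21.
Lower bound 2|A|-1 is attained iff A is an arithmetic progression.
Enumerate sums a + a' for a ≤ a' (symmetric, so this suffices):
a = -2: -2+-2=-4, -2+3=1, -2+4=2, -2+8=6, -2+9=7, -2+11=9
a = 3: 3+3=6, 3+4=7, 3+8=11, 3+9=12, 3+11=14
a = 4: 4+4=8, 4+8=12, 4+9=13, 4+11=15
a = 8: 8+8=16, 8+9=17, 8+11=19
a = 9: 9+9=18, 9+11=20
a = 11: 11+11=22
Distinct sums: {-4, 1, 2, 6, 7, 8, 9, 11, 12, 13, 14, 15, 16, 17, 18, 19, 20, 22}
|A + A| = 18

|A + A| = 18


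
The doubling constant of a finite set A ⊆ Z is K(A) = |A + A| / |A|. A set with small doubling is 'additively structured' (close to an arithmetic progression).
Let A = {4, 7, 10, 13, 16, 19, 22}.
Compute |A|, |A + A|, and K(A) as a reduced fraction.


|A| = 7.
Compute A + A by enumerating all 49 pairs.
A + A = {8, 11, 14, 17, 20, 23, 26, 29, 32, 35, 38, 41, 44}, so |A + A| = 13.
K = |A + A| / |A| = 13/7 (already in lowest terms) ≈ 1.8571.
Reference: AP of size 7 gives K = 13/7 ≈ 1.8571; a fully generic set of size 7 gives K ≈ 4.0000.

|A| = 7, |A + A| = 13, K = 13/7.


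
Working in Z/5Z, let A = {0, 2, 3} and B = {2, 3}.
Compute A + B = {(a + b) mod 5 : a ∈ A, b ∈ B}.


Work in Z/5Z: reduce every sum a + b modulo 5.
Enumerate all 6 pairs:
a = 0: 0+2=2, 0+3=3
a = 2: 2+2=4, 2+3=0
a = 3: 3+2=0, 3+3=1
Distinct residues collected: {0, 1, 2, 3, 4}
|A + B| = 5 (out of 5 total residues).

A + B = {0, 1, 2, 3, 4}


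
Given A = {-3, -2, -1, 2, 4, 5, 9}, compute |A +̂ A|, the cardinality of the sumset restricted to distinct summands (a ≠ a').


Restricted sumset: A +̂ A = {a + a' : a ∈ A, a' ∈ A, a ≠ a'}.
Equivalently, take A + A and drop any sum 2a that is achievable ONLY as a + a for a ∈ A (i.e. sums representable only with equal summands).
Enumerate pairs (a, a') with a < a' (symmetric, so each unordered pair gives one sum; this covers all a ≠ a'):
  -3 + -2 = -5
  -3 + -1 = -4
  -3 + 2 = -1
  -3 + 4 = 1
  -3 + 5 = 2
  -3 + 9 = 6
  -2 + -1 = -3
  -2 + 2 = 0
  -2 + 4 = 2
  -2 + 5 = 3
  -2 + 9 = 7
  -1 + 2 = 1
  -1 + 4 = 3
  -1 + 5 = 4
  -1 + 9 = 8
  2 + 4 = 6
  2 + 5 = 7
  2 + 9 = 11
  4 + 5 = 9
  4 + 9 = 13
  5 + 9 = 14
Collected distinct sums: {-5, -4, -3, -1, 0, 1, 2, 3, 4, 6, 7, 8, 9, 11, 13, 14}
|A +̂ A| = 16
(Reference bound: |A +̂ A| ≥ 2|A| - 3 for |A| ≥ 2, with |A| = 7 giving ≥ 11.)

|A +̂ A| = 16


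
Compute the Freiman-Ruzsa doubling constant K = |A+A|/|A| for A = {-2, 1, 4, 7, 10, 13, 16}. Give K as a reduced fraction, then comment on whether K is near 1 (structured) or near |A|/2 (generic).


|A| = 7.
Compute A + A by enumerating all 49 pairs.
A + A = {-4, -1, 2, 5, 8, 11, 14, 17, 20, 23, 26, 29, 32}, so |A + A| = 13.
K = |A + A| / |A| = 13/7 (already in lowest terms) ≈ 1.8571.
Reference: AP of size 7 gives K = 13/7 ≈ 1.8571; a fully generic set of size 7 gives K ≈ 4.0000.

|A| = 7, |A + A| = 13, K = 13/7.


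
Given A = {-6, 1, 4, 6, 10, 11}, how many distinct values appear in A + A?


A + A = {a + a' : a, a' ∈ A}; |A| = 6.
General bounds: 2|A| - 1 ≤ |A + A| ≤ |A|(|A|+1)/2, i.e. 11 ≤ |A + A| ≤ 21.
Lower bound 2|A|-1 is attained iff A is an arithmetic progression.
Enumerate sums a + a' for a ≤ a' (symmetric, so this suffices):
a = -6: -6+-6=-12, -6+1=-5, -6+4=-2, -6+6=0, -6+10=4, -6+11=5
a = 1: 1+1=2, 1+4=5, 1+6=7, 1+10=11, 1+11=12
a = 4: 4+4=8, 4+6=10, 4+10=14, 4+11=15
a = 6: 6+6=12, 6+10=16, 6+11=17
a = 10: 10+10=20, 10+11=21
a = 11: 11+11=22
Distinct sums: {-12, -5, -2, 0, 2, 4, 5, 7, 8, 10, 11, 12, 14, 15, 16, 17, 20, 21, 22}
|A + A| = 19

|A + A| = 19


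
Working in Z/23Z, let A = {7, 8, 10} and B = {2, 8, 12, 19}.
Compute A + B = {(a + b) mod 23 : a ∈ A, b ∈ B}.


Work in Z/23Z: reduce every sum a + b modulo 23.
Enumerate all 12 pairs:
a = 7: 7+2=9, 7+8=15, 7+12=19, 7+19=3
a = 8: 8+2=10, 8+8=16, 8+12=20, 8+19=4
a = 10: 10+2=12, 10+8=18, 10+12=22, 10+19=6
Distinct residues collected: {3, 4, 6, 9, 10, 12, 15, 16, 18, 19, 20, 22}
|A + B| = 12 (out of 23 total residues).

A + B = {3, 4, 6, 9, 10, 12, 15, 16, 18, 19, 20, 22}


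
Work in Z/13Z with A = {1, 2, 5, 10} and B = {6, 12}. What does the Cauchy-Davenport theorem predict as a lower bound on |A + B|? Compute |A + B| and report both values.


Cauchy-Davenport: |A + B| ≥ min(p, |A| + |B| - 1) for A, B nonempty in Z/pZ.
|A| = 4, |B| = 2, p = 13.
CD lower bound = min(13, 4 + 2 - 1) = min(13, 5) = 5.
Compute A + B mod 13 directly:
a = 1: 1+6=7, 1+12=0
a = 2: 2+6=8, 2+12=1
a = 5: 5+6=11, 5+12=4
a = 10: 10+6=3, 10+12=9
A + B = {0, 1, 3, 4, 7, 8, 9, 11}, so |A + B| = 8.
Verify: 8 ≥ 5? Yes ✓.

CD lower bound = 5, actual |A + B| = 8.


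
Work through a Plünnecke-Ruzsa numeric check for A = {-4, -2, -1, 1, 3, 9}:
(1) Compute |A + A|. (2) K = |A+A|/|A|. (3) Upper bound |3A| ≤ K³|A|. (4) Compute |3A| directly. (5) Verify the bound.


|A| = 6.
Step 1: Compute A + A by enumerating all 36 pairs.
A + A = {-8, -6, -5, -4, -3, -2, -1, 0, 1, 2, 4, 5, 6, 7, 8, 10, 12, 18}, so |A + A| = 18.
Step 2: Doubling constant K = |A + A|/|A| = 18/6 = 18/6 ≈ 3.0000.
Step 3: Plünnecke-Ruzsa gives |3A| ≤ K³·|A| = (3.0000)³ · 6 ≈ 162.0000.
Step 4: Compute 3A = A + A + A directly by enumerating all triples (a,b,c) ∈ A³; |3A| = 31.
Step 5: Check 31 ≤ 162.0000? Yes ✓.

K = 18/6, Plünnecke-Ruzsa bound K³|A| ≈ 162.0000, |3A| = 31, inequality holds.


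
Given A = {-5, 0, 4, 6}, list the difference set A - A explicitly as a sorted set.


A - A = {a - a' : a, a' ∈ A}.
Compute a - a' for each ordered pair (a, a'):
a = -5: -5--5=0, -5-0=-5, -5-4=-9, -5-6=-11
a = 0: 0--5=5, 0-0=0, 0-4=-4, 0-6=-6
a = 4: 4--5=9, 4-0=4, 4-4=0, 4-6=-2
a = 6: 6--5=11, 6-0=6, 6-4=2, 6-6=0
Collecting distinct values (and noting 0 appears from a-a):
A - A = {-11, -9, -6, -5, -4, -2, 0, 2, 4, 5, 6, 9, 11}
|A - A| = 13

A - A = {-11, -9, -6, -5, -4, -2, 0, 2, 4, 5, 6, 9, 11}


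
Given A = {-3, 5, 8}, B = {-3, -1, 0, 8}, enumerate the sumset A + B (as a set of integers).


A + B = {a + b : a ∈ A, b ∈ B}.
Enumerate all |A|·|B| = 3·4 = 12 pairs (a, b) and collect distinct sums.
a = -3: -3+-3=-6, -3+-1=-4, -3+0=-3, -3+8=5
a = 5: 5+-3=2, 5+-1=4, 5+0=5, 5+8=13
a = 8: 8+-3=5, 8+-1=7, 8+0=8, 8+8=16
Collecting distinct sums: A + B = {-6, -4, -3, 2, 4, 5, 7, 8, 13, 16}
|A + B| = 10

A + B = {-6, -4, -3, 2, 4, 5, 7, 8, 13, 16}


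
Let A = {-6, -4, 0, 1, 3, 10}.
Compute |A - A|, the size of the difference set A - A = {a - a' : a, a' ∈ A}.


A - A = {a - a' : a, a' ∈ A}; |A| = 6.
Bounds: 2|A|-1 ≤ |A - A| ≤ |A|² - |A| + 1, i.e. 11 ≤ |A - A| ≤ 31.
Note: 0 ∈ A - A always (from a - a). The set is symmetric: if d ∈ A - A then -d ∈ A - A.
Enumerate nonzero differences d = a - a' with a > a' (then include -d):
Positive differences: {1, 2, 3, 4, 5, 6, 7, 9, 10, 14, 16}
Full difference set: {0} ∪ (positive diffs) ∪ (negative diffs).
|A - A| = 1 + 2·11 = 23 (matches direct enumeration: 23).

|A - A| = 23


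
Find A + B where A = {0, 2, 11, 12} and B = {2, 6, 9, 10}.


A + B = {a + b : a ∈ A, b ∈ B}.
Enumerate all |A|·|B| = 4·4 = 16 pairs (a, b) and collect distinct sums.
a = 0: 0+2=2, 0+6=6, 0+9=9, 0+10=10
a = 2: 2+2=4, 2+6=8, 2+9=11, 2+10=12
a = 11: 11+2=13, 11+6=17, 11+9=20, 11+10=21
a = 12: 12+2=14, 12+6=18, 12+9=21, 12+10=22
Collecting distinct sums: A + B = {2, 4, 6, 8, 9, 10, 11, 12, 13, 14, 17, 18, 20, 21, 22}
|A + B| = 15

A + B = {2, 4, 6, 8, 9, 10, 11, 12, 13, 14, 17, 18, 20, 21, 22}


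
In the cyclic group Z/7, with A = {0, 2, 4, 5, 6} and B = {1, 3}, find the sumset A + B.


Work in Z/7Z: reduce every sum a + b modulo 7.
Enumerate all 10 pairs:
a = 0: 0+1=1, 0+3=3
a = 2: 2+1=3, 2+3=5
a = 4: 4+1=5, 4+3=0
a = 5: 5+1=6, 5+3=1
a = 6: 6+1=0, 6+3=2
Distinct residues collected: {0, 1, 2, 3, 5, 6}
|A + B| = 6 (out of 7 total residues).

A + B = {0, 1, 2, 3, 5, 6}


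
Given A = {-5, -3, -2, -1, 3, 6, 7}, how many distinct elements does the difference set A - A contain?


A - A = {a - a' : a, a' ∈ A}; |A| = 7.
Bounds: 2|A|-1 ≤ |A - A| ≤ |A|² - |A| + 1, i.e. 13 ≤ |A - A| ≤ 43.
Note: 0 ∈ A - A always (from a - a). The set is symmetric: if d ∈ A - A then -d ∈ A - A.
Enumerate nonzero differences d = a - a' with a > a' (then include -d):
Positive differences: {1, 2, 3, 4, 5, 6, 7, 8, 9, 10, 11, 12}
Full difference set: {0} ∪ (positive diffs) ∪ (negative diffs).
|A - A| = 1 + 2·12 = 25 (matches direct enumeration: 25).

|A - A| = 25


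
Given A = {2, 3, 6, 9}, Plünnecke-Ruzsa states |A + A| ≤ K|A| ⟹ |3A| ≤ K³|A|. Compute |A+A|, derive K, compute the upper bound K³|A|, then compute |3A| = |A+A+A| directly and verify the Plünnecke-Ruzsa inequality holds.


|A| = 4.
Step 1: Compute A + A by enumerating all 16 pairs.
A + A = {4, 5, 6, 8, 9, 11, 12, 15, 18}, so |A + A| = 9.
Step 2: Doubling constant K = |A + A|/|A| = 9/4 = 9/4 ≈ 2.2500.
Step 3: Plünnecke-Ruzsa gives |3A| ≤ K³·|A| = (2.2500)³ · 4 ≈ 45.5625.
Step 4: Compute 3A = A + A + A directly by enumerating all triples (a,b,c) ∈ A³; |3A| = 16.
Step 5: Check 16 ≤ 45.5625? Yes ✓.

K = 9/4, Plünnecke-Ruzsa bound K³|A| ≈ 45.5625, |3A| = 16, inequality holds.


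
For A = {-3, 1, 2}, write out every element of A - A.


A - A = {a - a' : a, a' ∈ A}.
Compute a - a' for each ordered pair (a, a'):
a = -3: -3--3=0, -3-1=-4, -3-2=-5
a = 1: 1--3=4, 1-1=0, 1-2=-1
a = 2: 2--3=5, 2-1=1, 2-2=0
Collecting distinct values (and noting 0 appears from a-a):
A - A = {-5, -4, -1, 0, 1, 4, 5}
|A - A| = 7

A - A = {-5, -4, -1, 0, 1, 4, 5}


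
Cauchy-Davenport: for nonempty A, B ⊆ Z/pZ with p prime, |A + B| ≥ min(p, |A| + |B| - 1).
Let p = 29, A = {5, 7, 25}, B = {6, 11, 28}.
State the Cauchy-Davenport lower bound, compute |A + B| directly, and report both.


Cauchy-Davenport: |A + B| ≥ min(p, |A| + |B| - 1) for A, B nonempty in Z/pZ.
|A| = 3, |B| = 3, p = 29.
CD lower bound = min(29, 3 + 3 - 1) = min(29, 5) = 5.
Compute A + B mod 29 directly:
a = 5: 5+6=11, 5+11=16, 5+28=4
a = 7: 7+6=13, 7+11=18, 7+28=6
a = 25: 25+6=2, 25+11=7, 25+28=24
A + B = {2, 4, 6, 7, 11, 13, 16, 18, 24}, so |A + B| = 9.
Verify: 9 ≥ 5? Yes ✓.

CD lower bound = 5, actual |A + B| = 9.


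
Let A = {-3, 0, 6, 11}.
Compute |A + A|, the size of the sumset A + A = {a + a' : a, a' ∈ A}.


A + A = {a + a' : a, a' ∈ A}; |A| = 4.
General bounds: 2|A| - 1 ≤ |A + A| ≤ |A|(|A|+1)/2, i.e. 7 ≤ |A + A| ≤ 10.
Lower bound 2|A|-1 is attained iff A is an arithmetic progression.
Enumerate sums a + a' for a ≤ a' (symmetric, so this suffices):
a = -3: -3+-3=-6, -3+0=-3, -3+6=3, -3+11=8
a = 0: 0+0=0, 0+6=6, 0+11=11
a = 6: 6+6=12, 6+11=17
a = 11: 11+11=22
Distinct sums: {-6, -3, 0, 3, 6, 8, 11, 12, 17, 22}
|A + A| = 10

|A + A| = 10


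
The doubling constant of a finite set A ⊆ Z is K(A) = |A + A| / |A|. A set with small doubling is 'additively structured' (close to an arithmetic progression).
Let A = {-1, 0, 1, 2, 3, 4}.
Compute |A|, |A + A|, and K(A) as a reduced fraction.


|A| = 6.
Compute A + A by enumerating all 36 pairs.
A + A = {-2, -1, 0, 1, 2, 3, 4, 5, 6, 7, 8}, so |A + A| = 11.
K = |A + A| / |A| = 11/6 (already in lowest terms) ≈ 1.8333.
Reference: AP of size 6 gives K = 11/6 ≈ 1.8333; a fully generic set of size 6 gives K ≈ 3.5000.

|A| = 6, |A + A| = 11, K = 11/6.


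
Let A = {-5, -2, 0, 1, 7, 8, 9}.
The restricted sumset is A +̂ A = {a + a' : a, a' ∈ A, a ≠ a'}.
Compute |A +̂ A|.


Restricted sumset: A +̂ A = {a + a' : a ∈ A, a' ∈ A, a ≠ a'}.
Equivalently, take A + A and drop any sum 2a that is achievable ONLY as a + a for a ∈ A (i.e. sums representable only with equal summands).
Enumerate pairs (a, a') with a < a' (symmetric, so each unordered pair gives one sum; this covers all a ≠ a'):
  -5 + -2 = -7
  -5 + 0 = -5
  -5 + 1 = -4
  -5 + 7 = 2
  -5 + 8 = 3
  -5 + 9 = 4
  -2 + 0 = -2
  -2 + 1 = -1
  -2 + 7 = 5
  -2 + 8 = 6
  -2 + 9 = 7
  0 + 1 = 1
  0 + 7 = 7
  0 + 8 = 8
  0 + 9 = 9
  1 + 7 = 8
  1 + 8 = 9
  1 + 9 = 10
  7 + 8 = 15
  7 + 9 = 16
  8 + 9 = 17
Collected distinct sums: {-7, -5, -4, -2, -1, 1, 2, 3, 4, 5, 6, 7, 8, 9, 10, 15, 16, 17}
|A +̂ A| = 18
(Reference bound: |A +̂ A| ≥ 2|A| - 3 for |A| ≥ 2, with |A| = 7 giving ≥ 11.)

|A +̂ A| = 18


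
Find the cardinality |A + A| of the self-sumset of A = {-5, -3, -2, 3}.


A + A = {a + a' : a, a' ∈ A}; |A| = 4.
General bounds: 2|A| - 1 ≤ |A + A| ≤ |A|(|A|+1)/2, i.e. 7 ≤ |A + A| ≤ 10.
Lower bound 2|A|-1 is attained iff A is an arithmetic progression.
Enumerate sums a + a' for a ≤ a' (symmetric, so this suffices):
a = -5: -5+-5=-10, -5+-3=-8, -5+-2=-7, -5+3=-2
a = -3: -3+-3=-6, -3+-2=-5, -3+3=0
a = -2: -2+-2=-4, -2+3=1
a = 3: 3+3=6
Distinct sums: {-10, -8, -7, -6, -5, -4, -2, 0, 1, 6}
|A + A| = 10

|A + A| = 10


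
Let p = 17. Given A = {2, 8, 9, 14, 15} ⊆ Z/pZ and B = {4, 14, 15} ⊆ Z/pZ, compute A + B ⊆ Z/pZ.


Work in Z/17Z: reduce every sum a + b modulo 17.
Enumerate all 15 pairs:
a = 2: 2+4=6, 2+14=16, 2+15=0
a = 8: 8+4=12, 8+14=5, 8+15=6
a = 9: 9+4=13, 9+14=6, 9+15=7
a = 14: 14+4=1, 14+14=11, 14+15=12
a = 15: 15+4=2, 15+14=12, 15+15=13
Distinct residues collected: {0, 1, 2, 5, 6, 7, 11, 12, 13, 16}
|A + B| = 10 (out of 17 total residues).

A + B = {0, 1, 2, 5, 6, 7, 11, 12, 13, 16}


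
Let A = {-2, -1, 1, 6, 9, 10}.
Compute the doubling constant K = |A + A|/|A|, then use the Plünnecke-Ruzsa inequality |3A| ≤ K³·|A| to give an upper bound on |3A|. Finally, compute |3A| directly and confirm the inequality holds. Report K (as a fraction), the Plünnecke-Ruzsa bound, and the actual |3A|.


|A| = 6.
Step 1: Compute A + A by enumerating all 36 pairs.
A + A = {-4, -3, -2, -1, 0, 2, 4, 5, 7, 8, 9, 10, 11, 12, 15, 16, 18, 19, 20}, so |A + A| = 19.
Step 2: Doubling constant K = |A + A|/|A| = 19/6 = 19/6 ≈ 3.1667.
Step 3: Plünnecke-Ruzsa gives |3A| ≤ K³·|A| = (3.1667)³ · 6 ≈ 190.5278.
Step 4: Compute 3A = A + A + A directly by enumerating all triples (a,b,c) ∈ A³; |3A| = 36.
Step 5: Check 36 ≤ 190.5278? Yes ✓.

K = 19/6, Plünnecke-Ruzsa bound K³|A| ≈ 190.5278, |3A| = 36, inequality holds.


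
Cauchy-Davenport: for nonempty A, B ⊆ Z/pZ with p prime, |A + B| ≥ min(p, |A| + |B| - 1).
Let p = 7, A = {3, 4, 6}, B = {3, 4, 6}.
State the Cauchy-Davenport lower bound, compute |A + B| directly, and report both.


Cauchy-Davenport: |A + B| ≥ min(p, |A| + |B| - 1) for A, B nonempty in Z/pZ.
|A| = 3, |B| = 3, p = 7.
CD lower bound = min(7, 3 + 3 - 1) = min(7, 5) = 5.
Compute A + B mod 7 directly:
a = 3: 3+3=6, 3+4=0, 3+6=2
a = 4: 4+3=0, 4+4=1, 4+6=3
a = 6: 6+3=2, 6+4=3, 6+6=5
A + B = {0, 1, 2, 3, 5, 6}, so |A + B| = 6.
Verify: 6 ≥ 5? Yes ✓.

CD lower bound = 5, actual |A + B| = 6.


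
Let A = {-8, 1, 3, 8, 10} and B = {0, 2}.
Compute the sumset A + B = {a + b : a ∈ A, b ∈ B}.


A + B = {a + b : a ∈ A, b ∈ B}.
Enumerate all |A|·|B| = 5·2 = 10 pairs (a, b) and collect distinct sums.
a = -8: -8+0=-8, -8+2=-6
a = 1: 1+0=1, 1+2=3
a = 3: 3+0=3, 3+2=5
a = 8: 8+0=8, 8+2=10
a = 10: 10+0=10, 10+2=12
Collecting distinct sums: A + B = {-8, -6, 1, 3, 5, 8, 10, 12}
|A + B| = 8

A + B = {-8, -6, 1, 3, 5, 8, 10, 12}


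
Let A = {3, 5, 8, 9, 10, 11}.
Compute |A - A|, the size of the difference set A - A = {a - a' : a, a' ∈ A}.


A - A = {a - a' : a, a' ∈ A}; |A| = 6.
Bounds: 2|A|-1 ≤ |A - A| ≤ |A|² - |A| + 1, i.e. 11 ≤ |A - A| ≤ 31.
Note: 0 ∈ A - A always (from a - a). The set is symmetric: if d ∈ A - A then -d ∈ A - A.
Enumerate nonzero differences d = a - a' with a > a' (then include -d):
Positive differences: {1, 2, 3, 4, 5, 6, 7, 8}
Full difference set: {0} ∪ (positive diffs) ∪ (negative diffs).
|A - A| = 1 + 2·8 = 17 (matches direct enumeration: 17).

|A - A| = 17


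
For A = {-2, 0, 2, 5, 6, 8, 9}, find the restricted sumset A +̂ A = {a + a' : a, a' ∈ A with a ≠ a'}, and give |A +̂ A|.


Restricted sumset: A +̂ A = {a + a' : a ∈ A, a' ∈ A, a ≠ a'}.
Equivalently, take A + A and drop any sum 2a that is achievable ONLY as a + a for a ∈ A (i.e. sums representable only with equal summands).
Enumerate pairs (a, a') with a < a' (symmetric, so each unordered pair gives one sum; this covers all a ≠ a'):
  -2 + 0 = -2
  -2 + 2 = 0
  -2 + 5 = 3
  -2 + 6 = 4
  -2 + 8 = 6
  -2 + 9 = 7
  0 + 2 = 2
  0 + 5 = 5
  0 + 6 = 6
  0 + 8 = 8
  0 + 9 = 9
  2 + 5 = 7
  2 + 6 = 8
  2 + 8 = 10
  2 + 9 = 11
  5 + 6 = 11
  5 + 8 = 13
  5 + 9 = 14
  6 + 8 = 14
  6 + 9 = 15
  8 + 9 = 17
Collected distinct sums: {-2, 0, 2, 3, 4, 5, 6, 7, 8, 9, 10, 11, 13, 14, 15, 17}
|A +̂ A| = 16
(Reference bound: |A +̂ A| ≥ 2|A| - 3 for |A| ≥ 2, with |A| = 7 giving ≥ 11.)

|A +̂ A| = 16


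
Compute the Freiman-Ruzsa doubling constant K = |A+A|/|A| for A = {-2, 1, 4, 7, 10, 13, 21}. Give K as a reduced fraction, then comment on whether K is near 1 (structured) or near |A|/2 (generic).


|A| = 7.
Compute A + A by enumerating all 49 pairs.
A + A = {-4, -1, 2, 5, 8, 11, 14, 17, 19, 20, 22, 23, 25, 26, 28, 31, 34, 42}, so |A + A| = 18.
K = |A + A| / |A| = 18/7 (already in lowest terms) ≈ 2.5714.
Reference: AP of size 7 gives K = 13/7 ≈ 1.8571; a fully generic set of size 7 gives K ≈ 4.0000.

|A| = 7, |A + A| = 18, K = 18/7.


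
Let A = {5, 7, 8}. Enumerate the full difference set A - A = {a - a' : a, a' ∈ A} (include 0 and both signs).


A - A = {a - a' : a, a' ∈ A}.
Compute a - a' for each ordered pair (a, a'):
a = 5: 5-5=0, 5-7=-2, 5-8=-3
a = 7: 7-5=2, 7-7=0, 7-8=-1
a = 8: 8-5=3, 8-7=1, 8-8=0
Collecting distinct values (and noting 0 appears from a-a):
A - A = {-3, -2, -1, 0, 1, 2, 3}
|A - A| = 7

A - A = {-3, -2, -1, 0, 1, 2, 3}


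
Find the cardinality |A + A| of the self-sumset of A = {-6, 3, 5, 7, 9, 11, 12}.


A + A = {a + a' : a, a' ∈ A}; |A| = 7.
General bounds: 2|A| - 1 ≤ |A + A| ≤ |A|(|A|+1)/2, i.e. 13 ≤ |A + A| ≤ 28.
Lower bound 2|A|-1 is attained iff A is an arithmetic progression.
Enumerate sums a + a' for a ≤ a' (symmetric, so this suffices):
a = -6: -6+-6=-12, -6+3=-3, -6+5=-1, -6+7=1, -6+9=3, -6+11=5, -6+12=6
a = 3: 3+3=6, 3+5=8, 3+7=10, 3+9=12, 3+11=14, 3+12=15
a = 5: 5+5=10, 5+7=12, 5+9=14, 5+11=16, 5+12=17
a = 7: 7+7=14, 7+9=16, 7+11=18, 7+12=19
a = 9: 9+9=18, 9+11=20, 9+12=21
a = 11: 11+11=22, 11+12=23
a = 12: 12+12=24
Distinct sums: {-12, -3, -1, 1, 3, 5, 6, 8, 10, 12, 14, 15, 16, 17, 18, 19, 20, 21, 22, 23, 24}
|A + A| = 21

|A + A| = 21


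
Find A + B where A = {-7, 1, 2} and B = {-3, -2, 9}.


A + B = {a + b : a ∈ A, b ∈ B}.
Enumerate all |A|·|B| = 3·3 = 9 pairs (a, b) and collect distinct sums.
a = -7: -7+-3=-10, -7+-2=-9, -7+9=2
a = 1: 1+-3=-2, 1+-2=-1, 1+9=10
a = 2: 2+-3=-1, 2+-2=0, 2+9=11
Collecting distinct sums: A + B = {-10, -9, -2, -1, 0, 2, 10, 11}
|A + B| = 8

A + B = {-10, -9, -2, -1, 0, 2, 10, 11}


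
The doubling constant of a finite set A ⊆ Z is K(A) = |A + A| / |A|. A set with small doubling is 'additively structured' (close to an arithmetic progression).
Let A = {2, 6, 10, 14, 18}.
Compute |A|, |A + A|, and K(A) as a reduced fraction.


|A| = 5.
Compute A + A by enumerating all 25 pairs.
A + A = {4, 8, 12, 16, 20, 24, 28, 32, 36}, so |A + A| = 9.
K = |A + A| / |A| = 9/5 (already in lowest terms) ≈ 1.8000.
Reference: AP of size 5 gives K = 9/5 ≈ 1.8000; a fully generic set of size 5 gives K ≈ 3.0000.

|A| = 5, |A + A| = 9, K = 9/5.


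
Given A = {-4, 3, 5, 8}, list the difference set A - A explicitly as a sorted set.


A - A = {a - a' : a, a' ∈ A}.
Compute a - a' for each ordered pair (a, a'):
a = -4: -4--4=0, -4-3=-7, -4-5=-9, -4-8=-12
a = 3: 3--4=7, 3-3=0, 3-5=-2, 3-8=-5
a = 5: 5--4=9, 5-3=2, 5-5=0, 5-8=-3
a = 8: 8--4=12, 8-3=5, 8-5=3, 8-8=0
Collecting distinct values (and noting 0 appears from a-a):
A - A = {-12, -9, -7, -5, -3, -2, 0, 2, 3, 5, 7, 9, 12}
|A - A| = 13

A - A = {-12, -9, -7, -5, -3, -2, 0, 2, 3, 5, 7, 9, 12}


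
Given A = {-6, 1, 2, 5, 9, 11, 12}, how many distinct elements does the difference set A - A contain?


A - A = {a - a' : a, a' ∈ A}; |A| = 7.
Bounds: 2|A|-1 ≤ |A - A| ≤ |A|² - |A| + 1, i.e. 13 ≤ |A - A| ≤ 43.
Note: 0 ∈ A - A always (from a - a). The set is symmetric: if d ∈ A - A then -d ∈ A - A.
Enumerate nonzero differences d = a - a' with a > a' (then include -d):
Positive differences: {1, 2, 3, 4, 6, 7, 8, 9, 10, 11, 15, 17, 18}
Full difference set: {0} ∪ (positive diffs) ∪ (negative diffs).
|A - A| = 1 + 2·13 = 27 (matches direct enumeration: 27).

|A - A| = 27


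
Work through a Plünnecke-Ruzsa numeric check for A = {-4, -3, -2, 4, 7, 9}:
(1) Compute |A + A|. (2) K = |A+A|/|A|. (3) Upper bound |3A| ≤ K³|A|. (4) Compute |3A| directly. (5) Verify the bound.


|A| = 6.
Step 1: Compute A + A by enumerating all 36 pairs.
A + A = {-8, -7, -6, -5, -4, 0, 1, 2, 3, 4, 5, 6, 7, 8, 11, 13, 14, 16, 18}, so |A + A| = 19.
Step 2: Doubling constant K = |A + A|/|A| = 19/6 = 19/6 ≈ 3.1667.
Step 3: Plünnecke-Ruzsa gives |3A| ≤ K³·|A| = (3.1667)³ · 6 ≈ 190.5278.
Step 4: Compute 3A = A + A + A directly by enumerating all triples (a,b,c) ∈ A³; |3A| = 36.
Step 5: Check 36 ≤ 190.5278? Yes ✓.

K = 19/6, Plünnecke-Ruzsa bound K³|A| ≈ 190.5278, |3A| = 36, inequality holds.


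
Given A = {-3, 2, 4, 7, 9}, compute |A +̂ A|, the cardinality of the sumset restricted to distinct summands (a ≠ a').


Restricted sumset: A +̂ A = {a + a' : a ∈ A, a' ∈ A, a ≠ a'}.
Equivalently, take A + A and drop any sum 2a that is achievable ONLY as a + a for a ∈ A (i.e. sums representable only with equal summands).
Enumerate pairs (a, a') with a < a' (symmetric, so each unordered pair gives one sum; this covers all a ≠ a'):
  -3 + 2 = -1
  -3 + 4 = 1
  -3 + 7 = 4
  -3 + 9 = 6
  2 + 4 = 6
  2 + 7 = 9
  2 + 9 = 11
  4 + 7 = 11
  4 + 9 = 13
  7 + 9 = 16
Collected distinct sums: {-1, 1, 4, 6, 9, 11, 13, 16}
|A +̂ A| = 8
(Reference bound: |A +̂ A| ≥ 2|A| - 3 for |A| ≥ 2, with |A| = 5 giving ≥ 7.)

|A +̂ A| = 8


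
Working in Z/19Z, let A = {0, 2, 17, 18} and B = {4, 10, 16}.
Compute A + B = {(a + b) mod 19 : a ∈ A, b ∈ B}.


Work in Z/19Z: reduce every sum a + b modulo 19.
Enumerate all 12 pairs:
a = 0: 0+4=4, 0+10=10, 0+16=16
a = 2: 2+4=6, 2+10=12, 2+16=18
a = 17: 17+4=2, 17+10=8, 17+16=14
a = 18: 18+4=3, 18+10=9, 18+16=15
Distinct residues collected: {2, 3, 4, 6, 8, 9, 10, 12, 14, 15, 16, 18}
|A + B| = 12 (out of 19 total residues).

A + B = {2, 3, 4, 6, 8, 9, 10, 12, 14, 15, 16, 18}


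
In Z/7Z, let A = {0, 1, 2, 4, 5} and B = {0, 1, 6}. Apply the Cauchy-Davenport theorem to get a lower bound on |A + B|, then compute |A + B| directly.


Cauchy-Davenport: |A + B| ≥ min(p, |A| + |B| - 1) for A, B nonempty in Z/pZ.
|A| = 5, |B| = 3, p = 7.
CD lower bound = min(7, 5 + 3 - 1) = min(7, 7) = 7.
Compute A + B mod 7 directly:
a = 0: 0+0=0, 0+1=1, 0+6=6
a = 1: 1+0=1, 1+1=2, 1+6=0
a = 2: 2+0=2, 2+1=3, 2+6=1
a = 4: 4+0=4, 4+1=5, 4+6=3
a = 5: 5+0=5, 5+1=6, 5+6=4
A + B = {0, 1, 2, 3, 4, 5, 6}, so |A + B| = 7.
Verify: 7 ≥ 7? Yes ✓.

CD lower bound = 7, actual |A + B| = 7.


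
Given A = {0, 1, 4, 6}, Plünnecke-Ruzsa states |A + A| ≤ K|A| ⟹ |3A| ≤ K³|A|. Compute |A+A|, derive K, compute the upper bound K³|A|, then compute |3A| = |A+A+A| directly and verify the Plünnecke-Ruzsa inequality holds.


|A| = 4.
Step 1: Compute A + A by enumerating all 16 pairs.
A + A = {0, 1, 2, 4, 5, 6, 7, 8, 10, 12}, so |A + A| = 10.
Step 2: Doubling constant K = |A + A|/|A| = 10/4 = 10/4 ≈ 2.5000.
Step 3: Plünnecke-Ruzsa gives |3A| ≤ K³·|A| = (2.5000)³ · 4 ≈ 62.5000.
Step 4: Compute 3A = A + A + A directly by enumerating all triples (a,b,c) ∈ A³; |3A| = 17.
Step 5: Check 17 ≤ 62.5000? Yes ✓.

K = 10/4, Plünnecke-Ruzsa bound K³|A| ≈ 62.5000, |3A| = 17, inequality holds.


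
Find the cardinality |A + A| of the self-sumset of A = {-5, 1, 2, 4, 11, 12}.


A + A = {a + a' : a, a' ∈ A}; |A| = 6.
General bounds: 2|A| - 1 ≤ |A + A| ≤ |A|(|A|+1)/2, i.e. 11 ≤ |A + A| ≤ 21.
Lower bound 2|A|-1 is attained iff A is an arithmetic progression.
Enumerate sums a + a' for a ≤ a' (symmetric, so this suffices):
a = -5: -5+-5=-10, -5+1=-4, -5+2=-3, -5+4=-1, -5+11=6, -5+12=7
a = 1: 1+1=2, 1+2=3, 1+4=5, 1+11=12, 1+12=13
a = 2: 2+2=4, 2+4=6, 2+11=13, 2+12=14
a = 4: 4+4=8, 4+11=15, 4+12=16
a = 11: 11+11=22, 11+12=23
a = 12: 12+12=24
Distinct sums: {-10, -4, -3, -1, 2, 3, 4, 5, 6, 7, 8, 12, 13, 14, 15, 16, 22, 23, 24}
|A + A| = 19

|A + A| = 19
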